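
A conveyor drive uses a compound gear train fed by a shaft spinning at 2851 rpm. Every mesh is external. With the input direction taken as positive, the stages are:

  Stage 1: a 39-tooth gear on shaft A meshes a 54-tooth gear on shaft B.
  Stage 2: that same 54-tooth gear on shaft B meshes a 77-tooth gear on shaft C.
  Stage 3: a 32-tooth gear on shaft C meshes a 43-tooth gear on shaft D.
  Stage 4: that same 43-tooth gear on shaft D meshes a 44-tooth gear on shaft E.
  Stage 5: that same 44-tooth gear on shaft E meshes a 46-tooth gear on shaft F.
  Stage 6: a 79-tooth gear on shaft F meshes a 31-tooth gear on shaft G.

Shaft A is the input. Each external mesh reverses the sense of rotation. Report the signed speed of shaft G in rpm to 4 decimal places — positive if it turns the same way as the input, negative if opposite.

+2559.9333 rpm (same as input, |ω| = 2559.9333 rpm)

Stage 1 [39T→54T]: ω = 2851.0000×39/54 = 2059.0556 rpm, dir flips to −; running = −2059.0556
Stage 2 [54T→77T]: ω = 2059.0556×54/77 = 1444.0130 rpm, dir flips to +; running = +1444.0130
Stage 3 [32T→43T]: ω = 1444.0130×32/43 = 1074.6143 rpm, dir flips to −; running = −1074.6143
Stage 4 [43T→44T]: ω = 1074.6143×43/44 = 1050.1913 rpm, dir flips to +; running = +1050.1913
Stage 5 [44T→46T]: ω = 1050.1913×44/46 = 1004.5308 rpm, dir flips to −; running = −1004.5308
Stage 6 [79T→31T]: ω = 1004.5308×79/31 = 2559.9333 rpm, dir flips to +; running = +2559.9333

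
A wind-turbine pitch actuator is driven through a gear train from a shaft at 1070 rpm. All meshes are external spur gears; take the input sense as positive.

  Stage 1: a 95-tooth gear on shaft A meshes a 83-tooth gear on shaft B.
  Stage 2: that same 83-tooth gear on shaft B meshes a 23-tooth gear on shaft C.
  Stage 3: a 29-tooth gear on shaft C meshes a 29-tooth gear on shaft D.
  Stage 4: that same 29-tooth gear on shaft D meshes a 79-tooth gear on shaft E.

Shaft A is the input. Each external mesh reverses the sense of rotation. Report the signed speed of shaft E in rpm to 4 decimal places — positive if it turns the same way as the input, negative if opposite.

+1622.3720 rpm (same as input, |ω| = 1622.3720 rpm)

Stage 1 [95T→83T]: ω = 1070.0000×95/83 = 1224.6988 rpm, dir flips to −; running = −1224.6988
Stage 2 [83T→23T]: ω = 1224.6988×83/23 = 4419.5652 rpm, dir flips to +; running = +4419.5652
Stage 3 [29T→29T]: ω = 4419.5652×29/29 = 4419.5652 rpm, dir flips to −; running = −4419.5652
Stage 4 [29T→79T]: ω = 4419.5652×29/79 = 1622.3720 rpm, dir flips to +; running = +1622.3720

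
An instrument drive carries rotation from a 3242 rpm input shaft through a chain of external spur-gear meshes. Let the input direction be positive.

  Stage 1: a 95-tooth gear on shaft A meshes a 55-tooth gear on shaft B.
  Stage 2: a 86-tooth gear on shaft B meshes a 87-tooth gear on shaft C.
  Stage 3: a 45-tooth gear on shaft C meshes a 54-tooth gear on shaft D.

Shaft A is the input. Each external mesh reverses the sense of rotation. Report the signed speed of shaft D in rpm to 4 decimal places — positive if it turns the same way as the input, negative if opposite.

-4612.8770 rpm (opposite to input, |ω| = 4612.8770 rpm)

Stage 1 [95T→55T]: ω = 3242.0000×95/55 = 5599.8182 rpm, dir flips to −; running = −5599.8182
Stage 2 [86T→87T]: ω = 5599.8182×86/87 = 5535.4525 rpm, dir flips to +; running = +5535.4525
Stage 3 [45T→54T]: ω = 5535.4525×45/54 = 4612.8770 rpm, dir flips to −; running = −4612.8770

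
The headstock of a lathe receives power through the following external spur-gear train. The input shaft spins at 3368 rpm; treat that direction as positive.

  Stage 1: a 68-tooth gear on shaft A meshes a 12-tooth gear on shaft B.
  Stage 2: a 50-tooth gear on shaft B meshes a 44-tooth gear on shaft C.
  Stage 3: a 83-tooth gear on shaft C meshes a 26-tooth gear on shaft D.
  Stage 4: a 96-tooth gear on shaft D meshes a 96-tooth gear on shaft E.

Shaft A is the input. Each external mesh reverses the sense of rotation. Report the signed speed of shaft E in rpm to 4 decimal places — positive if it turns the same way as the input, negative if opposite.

+69234.3823 rpm (same as input, |ω| = 69234.3823 rpm)

Stage 1 [68T→12T]: ω = 3368.0000×68/12 = 19085.3333 rpm, dir flips to −; running = −19085.3333
Stage 2 [50T→44T]: ω = 19085.3333×50/44 = 21687.8788 rpm, dir flips to +; running = +21687.8788
Stage 3 [83T→26T]: ω = 21687.8788×83/26 = 69234.3823 rpm, dir flips to −; running = −69234.3823
Stage 4 [96T→96T]: ω = 69234.3823×96/96 = 69234.3823 rpm, dir flips to +; running = +69234.3823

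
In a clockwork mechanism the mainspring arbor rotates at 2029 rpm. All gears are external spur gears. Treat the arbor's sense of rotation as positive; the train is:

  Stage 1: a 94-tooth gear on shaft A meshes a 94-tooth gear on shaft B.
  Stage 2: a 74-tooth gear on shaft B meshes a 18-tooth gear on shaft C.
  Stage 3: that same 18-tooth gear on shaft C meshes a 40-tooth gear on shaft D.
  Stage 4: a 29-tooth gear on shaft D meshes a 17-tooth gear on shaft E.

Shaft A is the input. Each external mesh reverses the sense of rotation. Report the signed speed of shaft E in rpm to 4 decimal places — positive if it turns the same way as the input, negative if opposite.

+6403.2853 rpm (same as input, |ω| = 6403.2853 rpm)

Stage 1 [94T→94T]: ω = 2029.0000×94/94 = 2029.0000 rpm, dir flips to −; running = −2029.0000
Stage 2 [74T→18T]: ω = 2029.0000×74/18 = 8341.4444 rpm, dir flips to +; running = +8341.4444
Stage 3 [18T→40T]: ω = 8341.4444×18/40 = 3753.6500 rpm, dir flips to −; running = −3753.6500
Stage 4 [29T→17T]: ω = 3753.6500×29/17 = 6403.2853 rpm, dir flips to +; running = +6403.2853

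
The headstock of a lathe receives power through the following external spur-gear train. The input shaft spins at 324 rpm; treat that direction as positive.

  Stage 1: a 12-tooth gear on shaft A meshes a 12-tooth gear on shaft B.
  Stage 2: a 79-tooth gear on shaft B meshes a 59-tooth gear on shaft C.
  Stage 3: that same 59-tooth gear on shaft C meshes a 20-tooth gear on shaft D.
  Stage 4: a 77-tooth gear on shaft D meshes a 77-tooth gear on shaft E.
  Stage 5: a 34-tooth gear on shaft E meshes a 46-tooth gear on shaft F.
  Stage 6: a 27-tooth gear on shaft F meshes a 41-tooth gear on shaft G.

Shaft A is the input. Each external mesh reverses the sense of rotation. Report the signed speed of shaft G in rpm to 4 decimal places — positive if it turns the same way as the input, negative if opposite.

+622.9355 rpm (same as input, |ω| = 622.9355 rpm)

Stage 1 [12T→12T]: ω = 324.0000×12/12 = 324.0000 rpm, dir flips to −; running = −324.0000
Stage 2 [79T→59T]: ω = 324.0000×79/59 = 433.8305 rpm, dir flips to +; running = +433.8305
Stage 3 [59T→20T]: ω = 433.8305×59/20 = 1279.8000 rpm, dir flips to −; running = −1279.8000
Stage 4 [77T→77T]: ω = 1279.8000×77/77 = 1279.8000 rpm, dir flips to +; running = +1279.8000
Stage 5 [34T→46T]: ω = 1279.8000×34/46 = 945.9391 rpm, dir flips to −; running = −945.9391
Stage 6 [27T→41T]: ω = 945.9391×27/41 = 622.9355 rpm, dir flips to +; running = +622.9355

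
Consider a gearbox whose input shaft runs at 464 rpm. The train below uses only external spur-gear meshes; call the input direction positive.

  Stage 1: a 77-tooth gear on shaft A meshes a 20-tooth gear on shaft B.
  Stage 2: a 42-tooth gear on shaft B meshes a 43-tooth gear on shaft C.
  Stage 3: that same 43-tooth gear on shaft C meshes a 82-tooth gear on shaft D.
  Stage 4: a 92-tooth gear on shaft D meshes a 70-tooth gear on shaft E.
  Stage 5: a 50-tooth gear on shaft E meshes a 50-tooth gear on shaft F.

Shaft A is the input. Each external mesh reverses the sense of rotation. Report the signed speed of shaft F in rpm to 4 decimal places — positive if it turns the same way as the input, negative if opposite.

Stage 1 [77T→20T]: ω = 464.0000×77/20 = 1786.4000 rpm, dir flips to −; running = −1786.4000
Stage 2 [42T→43T]: ω = 1786.4000×42/43 = 1744.8558 rpm, dir flips to +; running = +1744.8558
Stage 3 [43T→82T]: ω = 1744.8558×43/82 = 914.9854 rpm, dir flips to −; running = −914.9854
Stage 4 [92T→70T]: ω = 914.9854×92/70 = 1202.5522 rpm, dir flips to +; running = +1202.5522
Stage 5 [50T→50T]: ω = 1202.5522×50/50 = 1202.5522 rpm, dir flips to −; running = −1202.5522

-1202.5522 rpm (opposite to input, |ω| = 1202.5522 rpm)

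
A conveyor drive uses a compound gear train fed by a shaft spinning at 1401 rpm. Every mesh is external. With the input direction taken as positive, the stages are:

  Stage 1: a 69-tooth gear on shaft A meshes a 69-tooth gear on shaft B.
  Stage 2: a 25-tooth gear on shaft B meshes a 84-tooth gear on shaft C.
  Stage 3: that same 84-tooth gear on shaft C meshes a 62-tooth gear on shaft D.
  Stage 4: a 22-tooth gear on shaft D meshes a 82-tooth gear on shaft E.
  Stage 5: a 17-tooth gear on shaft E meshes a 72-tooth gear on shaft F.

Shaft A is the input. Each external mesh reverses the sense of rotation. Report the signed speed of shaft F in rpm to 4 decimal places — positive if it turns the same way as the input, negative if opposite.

Stage 1 [69T→69T]: ω = 1401.0000×69/69 = 1401.0000 rpm, dir flips to −; running = −1401.0000
Stage 2 [25T→84T]: ω = 1401.0000×25/84 = 416.9643 rpm, dir flips to +; running = +416.9643
Stage 3 [84T→62T]: ω = 416.9643×84/62 = 564.9194 rpm, dir flips to −; running = −564.9194
Stage 4 [22T→82T]: ω = 564.9194×22/82 = 151.5637 rpm, dir flips to +; running = +151.5637
Stage 5 [17T→72T]: ω = 151.5637×17/72 = 35.7859 rpm, dir flips to −; running = −35.7859

-35.7859 rpm (opposite to input, |ω| = 35.7859 rpm)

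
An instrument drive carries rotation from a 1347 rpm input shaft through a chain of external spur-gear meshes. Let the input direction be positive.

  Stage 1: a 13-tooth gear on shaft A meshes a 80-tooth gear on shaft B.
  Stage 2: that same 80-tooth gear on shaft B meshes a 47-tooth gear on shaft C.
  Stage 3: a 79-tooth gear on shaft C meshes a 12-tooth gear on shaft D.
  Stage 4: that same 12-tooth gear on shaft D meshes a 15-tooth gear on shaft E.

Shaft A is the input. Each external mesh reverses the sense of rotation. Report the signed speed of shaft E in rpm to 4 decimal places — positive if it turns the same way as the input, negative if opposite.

+1962.2255 rpm (same as input, |ω| = 1962.2255 rpm)

Stage 1 [13T→80T]: ω = 1347.0000×13/80 = 218.8875 rpm, dir flips to −; running = −218.8875
Stage 2 [80T→47T]: ω = 218.8875×80/47 = 372.5745 rpm, dir flips to +; running = +372.5745
Stage 3 [79T→12T]: ω = 372.5745×79/12 = 2452.7819 rpm, dir flips to −; running = −2452.7819
Stage 4 [12T→15T]: ω = 2452.7819×12/15 = 1962.2255 rpm, dir flips to +; running = +1962.2255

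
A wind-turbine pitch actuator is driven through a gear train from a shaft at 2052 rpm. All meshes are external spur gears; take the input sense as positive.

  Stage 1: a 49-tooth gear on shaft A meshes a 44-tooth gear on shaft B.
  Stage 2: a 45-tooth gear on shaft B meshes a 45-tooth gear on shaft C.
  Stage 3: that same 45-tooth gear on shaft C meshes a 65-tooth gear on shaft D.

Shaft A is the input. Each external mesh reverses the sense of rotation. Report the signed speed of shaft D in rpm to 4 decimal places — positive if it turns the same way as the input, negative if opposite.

-1582.0490 rpm (opposite to input, |ω| = 1582.0490 rpm)

Stage 1 [49T→44T]: ω = 2052.0000×49/44 = 2285.1818 rpm, dir flips to −; running = −2285.1818
Stage 2 [45T→45T]: ω = 2285.1818×45/45 = 2285.1818 rpm, dir flips to +; running = +2285.1818
Stage 3 [45T→65T]: ω = 2285.1818×45/65 = 1582.0490 rpm, dir flips to −; running = −1582.0490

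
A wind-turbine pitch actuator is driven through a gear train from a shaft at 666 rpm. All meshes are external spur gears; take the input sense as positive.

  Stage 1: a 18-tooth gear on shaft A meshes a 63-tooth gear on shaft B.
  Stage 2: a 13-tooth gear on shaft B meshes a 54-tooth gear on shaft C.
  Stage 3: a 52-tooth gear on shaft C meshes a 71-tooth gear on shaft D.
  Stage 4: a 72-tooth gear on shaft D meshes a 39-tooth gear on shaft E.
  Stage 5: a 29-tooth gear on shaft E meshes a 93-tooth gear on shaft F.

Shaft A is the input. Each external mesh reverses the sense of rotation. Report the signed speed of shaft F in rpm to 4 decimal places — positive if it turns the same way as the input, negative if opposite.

Stage 1 [18T→63T]: ω = 666.0000×18/63 = 190.2857 rpm, dir flips to −; running = −190.2857
Stage 2 [13T→54T]: ω = 190.2857×13/54 = 45.8095 rpm, dir flips to +; running = +45.8095
Stage 3 [52T→71T]: ω = 45.8095×52/71 = 33.5506 rpm, dir flips to −; running = −33.5506
Stage 4 [72T→39T]: ω = 33.5506×72/39 = 61.9396 rpm, dir flips to +; running = +61.9396
Stage 5 [29T→93T]: ω = 61.9396×29/93 = 19.3145 rpm, dir flips to −; running = −19.3145

-19.3145 rpm (opposite to input, |ω| = 19.3145 rpm)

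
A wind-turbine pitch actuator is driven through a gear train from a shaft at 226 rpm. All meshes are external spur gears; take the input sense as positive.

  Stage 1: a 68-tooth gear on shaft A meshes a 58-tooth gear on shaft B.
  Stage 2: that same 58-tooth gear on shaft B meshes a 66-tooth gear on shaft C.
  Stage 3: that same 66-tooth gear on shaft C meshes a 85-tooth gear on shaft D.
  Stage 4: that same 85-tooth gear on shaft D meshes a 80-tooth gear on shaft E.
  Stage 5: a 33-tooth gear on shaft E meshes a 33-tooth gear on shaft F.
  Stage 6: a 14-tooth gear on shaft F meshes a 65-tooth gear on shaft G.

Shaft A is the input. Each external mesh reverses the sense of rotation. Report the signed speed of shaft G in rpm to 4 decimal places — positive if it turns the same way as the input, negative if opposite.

+41.3754 rpm (same as input, |ω| = 41.3754 rpm)

Stage 1 [68T→58T]: ω = 226.0000×68/58 = 264.9655 rpm, dir flips to −; running = −264.9655
Stage 2 [58T→66T]: ω = 264.9655×58/66 = 232.8485 rpm, dir flips to +; running = +232.8485
Stage 3 [66T→85T]: ω = 232.8485×66/85 = 180.8000 rpm, dir flips to −; running = −180.8000
Stage 4 [85T→80T]: ω = 180.8000×85/80 = 192.1000 rpm, dir flips to +; running = +192.1000
Stage 5 [33T→33T]: ω = 192.1000×33/33 = 192.1000 rpm, dir flips to −; running = −192.1000
Stage 6 [14T→65T]: ω = 192.1000×14/65 = 41.3754 rpm, dir flips to +; running = +41.3754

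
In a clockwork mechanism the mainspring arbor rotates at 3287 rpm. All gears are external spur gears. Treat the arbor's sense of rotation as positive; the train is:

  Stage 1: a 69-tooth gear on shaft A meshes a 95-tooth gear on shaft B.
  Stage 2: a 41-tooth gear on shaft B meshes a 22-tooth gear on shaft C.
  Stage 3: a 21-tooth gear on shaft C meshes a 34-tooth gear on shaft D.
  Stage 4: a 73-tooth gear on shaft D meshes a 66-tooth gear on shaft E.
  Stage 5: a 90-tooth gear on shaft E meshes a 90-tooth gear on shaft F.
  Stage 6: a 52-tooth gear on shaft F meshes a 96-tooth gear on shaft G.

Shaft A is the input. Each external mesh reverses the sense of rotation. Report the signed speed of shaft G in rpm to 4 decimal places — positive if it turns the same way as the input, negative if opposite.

+1646.4092 rpm (same as input, |ω| = 1646.4092 rpm)

Stage 1 [69T→95T]: ω = 3287.0000×69/95 = 2387.4000 rpm, dir flips to −; running = −2387.4000
Stage 2 [41T→22T]: ω = 2387.4000×41/22 = 4449.2455 rpm, dir flips to +; running = +4449.2455
Stage 3 [21T→34T]: ω = 4449.2455×21/34 = 2748.0634 rpm, dir flips to −; running = −2748.0634
Stage 4 [73T→66T]: ω = 2748.0634×73/66 = 3039.5246 rpm, dir flips to +; running = +3039.5246
Stage 5 [90T→90T]: ω = 3039.5246×90/90 = 3039.5246 rpm, dir flips to −; running = −3039.5246
Stage 6 [52T→96T]: ω = 3039.5246×52/96 = 1646.4092 rpm, dir flips to +; running = +1646.4092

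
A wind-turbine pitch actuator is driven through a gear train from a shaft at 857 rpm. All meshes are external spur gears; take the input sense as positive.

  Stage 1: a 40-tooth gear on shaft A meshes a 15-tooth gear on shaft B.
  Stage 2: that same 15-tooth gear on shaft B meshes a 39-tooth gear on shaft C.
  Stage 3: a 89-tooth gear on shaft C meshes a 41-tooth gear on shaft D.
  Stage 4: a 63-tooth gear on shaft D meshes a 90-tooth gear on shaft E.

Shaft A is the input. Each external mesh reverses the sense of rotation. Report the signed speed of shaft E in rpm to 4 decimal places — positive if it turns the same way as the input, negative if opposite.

Stage 1 [40T→15T]: ω = 857.0000×40/15 = 2285.3333 rpm, dir flips to −; running = −2285.3333
Stage 2 [15T→39T]: ω = 2285.3333×15/39 = 878.9744 rpm, dir flips to +; running = +878.9744
Stage 3 [89T→41T]: ω = 878.9744×89/41 = 1908.0175 rpm, dir flips to −; running = −1908.0175
Stage 4 [63T→90T]: ω = 1908.0175×63/90 = 1335.6123 rpm, dir flips to +; running = +1335.6123

+1335.6123 rpm (same as input, |ω| = 1335.6123 rpm)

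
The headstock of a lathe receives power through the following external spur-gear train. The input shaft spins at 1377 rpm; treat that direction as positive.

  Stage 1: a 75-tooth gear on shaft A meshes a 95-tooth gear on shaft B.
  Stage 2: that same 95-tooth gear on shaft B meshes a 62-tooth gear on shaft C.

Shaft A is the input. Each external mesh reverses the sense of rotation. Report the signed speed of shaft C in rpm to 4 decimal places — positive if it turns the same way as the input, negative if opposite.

Stage 1 [75T→95T]: ω = 1377.0000×75/95 = 1087.1053 rpm, dir flips to −; running = −1087.1053
Stage 2 [95T→62T]: ω = 1087.1053×95/62 = 1665.7258 rpm, dir flips to +; running = +1665.7258

+1665.7258 rpm (same as input, |ω| = 1665.7258 rpm)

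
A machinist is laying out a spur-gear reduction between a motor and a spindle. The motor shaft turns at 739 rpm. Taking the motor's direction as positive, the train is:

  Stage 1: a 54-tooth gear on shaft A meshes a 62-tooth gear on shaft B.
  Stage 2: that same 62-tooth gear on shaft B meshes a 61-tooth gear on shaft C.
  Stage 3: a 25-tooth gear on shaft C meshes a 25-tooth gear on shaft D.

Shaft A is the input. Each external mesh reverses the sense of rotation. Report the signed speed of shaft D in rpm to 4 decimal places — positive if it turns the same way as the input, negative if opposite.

Stage 1 [54T→62T]: ω = 739.0000×54/62 = 643.6452 rpm, dir flips to −; running = −643.6452
Stage 2 [62T→61T]: ω = 643.6452×62/61 = 654.1967 rpm, dir flips to +; running = +654.1967
Stage 3 [25T→25T]: ω = 654.1967×25/25 = 654.1967 rpm, dir flips to −; running = −654.1967

-654.1967 rpm (opposite to input, |ω| = 654.1967 rpm)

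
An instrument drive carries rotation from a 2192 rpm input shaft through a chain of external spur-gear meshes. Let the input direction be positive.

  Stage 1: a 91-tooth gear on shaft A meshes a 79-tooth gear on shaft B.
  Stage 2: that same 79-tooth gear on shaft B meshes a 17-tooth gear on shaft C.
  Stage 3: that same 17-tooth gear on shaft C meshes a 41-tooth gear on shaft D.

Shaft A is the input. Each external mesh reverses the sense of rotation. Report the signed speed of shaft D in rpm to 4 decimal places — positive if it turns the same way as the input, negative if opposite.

Stage 1 [91T→79T]: ω = 2192.0000×91/79 = 2524.9620 rpm, dir flips to −; running = −2524.9620
Stage 2 [79T→17T]: ω = 2524.9620×79/17 = 11733.6471 rpm, dir flips to +; running = +11733.6471
Stage 3 [17T→41T]: ω = 11733.6471×17/41 = 4865.1707 rpm, dir flips to −; running = −4865.1707

-4865.1707 rpm (opposite to input, |ω| = 4865.1707 rpm)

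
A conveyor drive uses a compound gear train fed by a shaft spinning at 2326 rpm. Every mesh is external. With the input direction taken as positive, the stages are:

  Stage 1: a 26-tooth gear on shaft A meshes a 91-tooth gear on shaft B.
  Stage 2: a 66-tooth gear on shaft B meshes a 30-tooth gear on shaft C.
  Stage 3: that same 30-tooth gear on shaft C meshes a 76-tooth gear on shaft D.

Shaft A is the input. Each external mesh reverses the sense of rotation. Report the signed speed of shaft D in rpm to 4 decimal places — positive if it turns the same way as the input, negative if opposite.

Stage 1 [26T→91T]: ω = 2326.0000×26/91 = 664.5714 rpm, dir flips to −; running = −664.5714
Stage 2 [66T→30T]: ω = 664.5714×66/30 = 1462.0571 rpm, dir flips to +; running = +1462.0571
Stage 3 [30T→76T]: ω = 1462.0571×30/76 = 577.1278 rpm, dir flips to −; running = −577.1278

-577.1278 rpm (opposite to input, |ω| = 577.1278 rpm)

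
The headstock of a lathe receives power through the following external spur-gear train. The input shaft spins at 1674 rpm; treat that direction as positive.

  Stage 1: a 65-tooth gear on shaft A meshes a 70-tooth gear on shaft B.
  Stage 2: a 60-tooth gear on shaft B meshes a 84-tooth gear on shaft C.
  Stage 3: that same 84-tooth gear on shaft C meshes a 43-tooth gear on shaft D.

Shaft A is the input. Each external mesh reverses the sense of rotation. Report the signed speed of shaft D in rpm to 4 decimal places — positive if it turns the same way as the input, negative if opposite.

Stage 1 [65T→70T]: ω = 1674.0000×65/70 = 1554.4286 rpm, dir flips to −; running = −1554.4286
Stage 2 [60T→84T]: ω = 1554.4286×60/84 = 1110.3061 rpm, dir flips to +; running = +1110.3061
Stage 3 [84T→43T]: ω = 1110.3061×84/43 = 2168.9701 rpm, dir flips to −; running = −2168.9701

-2168.9701 rpm (opposite to input, |ω| = 2168.9701 rpm)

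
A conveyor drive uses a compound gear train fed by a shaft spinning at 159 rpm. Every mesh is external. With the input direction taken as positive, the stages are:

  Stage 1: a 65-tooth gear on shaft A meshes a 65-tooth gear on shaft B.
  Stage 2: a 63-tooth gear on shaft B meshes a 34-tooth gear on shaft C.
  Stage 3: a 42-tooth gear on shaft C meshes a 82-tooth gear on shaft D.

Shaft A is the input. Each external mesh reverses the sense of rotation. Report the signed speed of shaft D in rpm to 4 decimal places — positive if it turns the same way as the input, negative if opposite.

-150.9017 rpm (opposite to input, |ω| = 150.9017 rpm)

Stage 1 [65T→65T]: ω = 159.0000×65/65 = 159.0000 rpm, dir flips to −; running = −159.0000
Stage 2 [63T→34T]: ω = 159.0000×63/34 = 294.6176 rpm, dir flips to +; running = +294.6176
Stage 3 [42T→82T]: ω = 294.6176×42/82 = 150.9017 rpm, dir flips to −; running = −150.9017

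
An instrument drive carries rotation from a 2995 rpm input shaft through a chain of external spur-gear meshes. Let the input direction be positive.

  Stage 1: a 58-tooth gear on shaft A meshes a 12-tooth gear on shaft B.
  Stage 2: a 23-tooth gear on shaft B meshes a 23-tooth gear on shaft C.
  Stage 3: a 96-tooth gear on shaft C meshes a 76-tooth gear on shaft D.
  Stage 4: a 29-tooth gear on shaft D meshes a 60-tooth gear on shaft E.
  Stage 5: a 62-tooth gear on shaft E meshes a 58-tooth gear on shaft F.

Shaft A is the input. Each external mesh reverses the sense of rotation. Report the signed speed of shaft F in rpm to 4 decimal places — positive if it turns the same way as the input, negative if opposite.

Stage 1 [58T→12T]: ω = 2995.0000×58/12 = 14475.8333 rpm, dir flips to −; running = −14475.8333
Stage 2 [23T→23T]: ω = 14475.8333×23/23 = 14475.8333 rpm, dir flips to +; running = +14475.8333
Stage 3 [96T→76T]: ω = 14475.8333×96/76 = 18285.2632 rpm, dir flips to −; running = −18285.2632
Stage 4 [29T→60T]: ω = 18285.2632×29/60 = 8837.8772 rpm, dir flips to +; running = +8837.8772
Stage 5 [62T→58T]: ω = 8837.8772×62/58 = 9447.3860 rpm, dir flips to −; running = −9447.3860

-9447.3860 rpm (opposite to input, |ω| = 9447.3860 rpm)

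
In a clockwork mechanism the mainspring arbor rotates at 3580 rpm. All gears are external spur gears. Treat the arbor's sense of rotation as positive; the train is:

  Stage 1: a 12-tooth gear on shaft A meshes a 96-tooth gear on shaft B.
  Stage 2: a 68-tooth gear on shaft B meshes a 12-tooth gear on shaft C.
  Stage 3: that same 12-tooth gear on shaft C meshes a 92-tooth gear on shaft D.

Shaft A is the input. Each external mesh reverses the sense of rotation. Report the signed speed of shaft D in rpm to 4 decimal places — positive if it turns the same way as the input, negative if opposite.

Stage 1 [12T→96T]: ω = 3580.0000×12/96 = 447.5000 rpm, dir flips to −; running = −447.5000
Stage 2 [68T→12T]: ω = 447.5000×68/12 = 2535.8333 rpm, dir flips to +; running = +2535.8333
Stage 3 [12T→92T]: ω = 2535.8333×12/92 = 330.7609 rpm, dir flips to −; running = −330.7609

-330.7609 rpm (opposite to input, |ω| = 330.7609 rpm)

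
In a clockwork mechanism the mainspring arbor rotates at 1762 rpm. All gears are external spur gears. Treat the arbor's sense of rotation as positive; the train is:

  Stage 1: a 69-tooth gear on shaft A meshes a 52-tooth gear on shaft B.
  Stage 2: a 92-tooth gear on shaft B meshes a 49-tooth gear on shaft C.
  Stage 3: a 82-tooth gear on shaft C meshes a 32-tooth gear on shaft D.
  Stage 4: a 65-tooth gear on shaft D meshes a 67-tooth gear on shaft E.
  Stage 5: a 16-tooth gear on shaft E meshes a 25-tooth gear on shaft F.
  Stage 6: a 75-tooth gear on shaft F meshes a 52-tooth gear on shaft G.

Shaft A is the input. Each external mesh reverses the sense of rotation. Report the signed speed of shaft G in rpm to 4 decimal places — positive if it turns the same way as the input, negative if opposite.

+10073.5772 rpm (same as input, |ω| = 10073.5772 rpm)

Stage 1 [69T→52T]: ω = 1762.0000×69/52 = 2338.0385 rpm, dir flips to −; running = −2338.0385
Stage 2 [92T→49T]: ω = 2338.0385×92/49 = 4389.7865 rpm, dir flips to +; running = +4389.7865
Stage 3 [82T→32T]: ω = 4389.7865×82/32 = 11248.8279 rpm, dir flips to −; running = −11248.8279
Stage 4 [65T→67T]: ω = 11248.8279×65/67 = 10913.0420 rpm, dir flips to +; running = +10913.0420
Stage 5 [16T→25T]: ω = 10913.0420×16/25 = 6984.3469 rpm, dir flips to −; running = −6984.3469
Stage 6 [75T→52T]: ω = 6984.3469×75/52 = 10073.5772 rpm, dir flips to +; running = +10073.5772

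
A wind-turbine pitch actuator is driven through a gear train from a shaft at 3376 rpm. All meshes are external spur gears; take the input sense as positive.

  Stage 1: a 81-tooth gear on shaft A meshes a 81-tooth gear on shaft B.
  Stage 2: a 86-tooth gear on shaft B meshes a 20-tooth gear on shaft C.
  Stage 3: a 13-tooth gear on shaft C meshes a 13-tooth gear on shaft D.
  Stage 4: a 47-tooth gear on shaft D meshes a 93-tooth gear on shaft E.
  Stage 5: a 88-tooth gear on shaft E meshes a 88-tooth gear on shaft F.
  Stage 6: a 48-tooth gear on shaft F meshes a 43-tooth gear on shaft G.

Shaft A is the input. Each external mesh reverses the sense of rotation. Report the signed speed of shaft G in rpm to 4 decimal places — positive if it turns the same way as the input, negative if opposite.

Stage 1 [81T→81T]: ω = 3376.0000×81/81 = 3376.0000 rpm, dir flips to −; running = −3376.0000
Stage 2 [86T→20T]: ω = 3376.0000×86/20 = 14516.8000 rpm, dir flips to +; running = +14516.8000
Stage 3 [13T→13T]: ω = 14516.8000×13/13 = 14516.8000 rpm, dir flips to −; running = −14516.8000
Stage 4 [47T→93T]: ω = 14516.8000×47/93 = 7336.4473 rpm, dir flips to +; running = +7336.4473
Stage 5 [88T→88T]: ω = 7336.4473×88/88 = 7336.4473 rpm, dir flips to −; running = −7336.4473
Stage 6 [48T→43T]: ω = 7336.4473×48/43 = 8189.5226 rpm, dir flips to +; running = +8189.5226

+8189.5226 rpm (same as input, |ω| = 8189.5226 rpm)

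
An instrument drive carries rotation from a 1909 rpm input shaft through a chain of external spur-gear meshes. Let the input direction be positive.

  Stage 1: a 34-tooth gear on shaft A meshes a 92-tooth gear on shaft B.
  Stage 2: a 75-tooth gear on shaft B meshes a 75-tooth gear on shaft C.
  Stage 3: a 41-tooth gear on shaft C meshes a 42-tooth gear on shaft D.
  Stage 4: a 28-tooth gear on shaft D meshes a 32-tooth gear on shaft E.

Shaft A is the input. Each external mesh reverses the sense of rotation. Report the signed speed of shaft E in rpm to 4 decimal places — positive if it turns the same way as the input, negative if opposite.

+602.6146 rpm (same as input, |ω| = 602.6146 rpm)

Stage 1 [34T→92T]: ω = 1909.0000×34/92 = 705.5000 rpm, dir flips to −; running = −705.5000
Stage 2 [75T→75T]: ω = 705.5000×75/75 = 705.5000 rpm, dir flips to +; running = +705.5000
Stage 3 [41T→42T]: ω = 705.5000×41/42 = 688.7024 rpm, dir flips to −; running = −688.7024
Stage 4 [28T→32T]: ω = 688.7024×28/32 = 602.6146 rpm, dir flips to +; running = +602.6146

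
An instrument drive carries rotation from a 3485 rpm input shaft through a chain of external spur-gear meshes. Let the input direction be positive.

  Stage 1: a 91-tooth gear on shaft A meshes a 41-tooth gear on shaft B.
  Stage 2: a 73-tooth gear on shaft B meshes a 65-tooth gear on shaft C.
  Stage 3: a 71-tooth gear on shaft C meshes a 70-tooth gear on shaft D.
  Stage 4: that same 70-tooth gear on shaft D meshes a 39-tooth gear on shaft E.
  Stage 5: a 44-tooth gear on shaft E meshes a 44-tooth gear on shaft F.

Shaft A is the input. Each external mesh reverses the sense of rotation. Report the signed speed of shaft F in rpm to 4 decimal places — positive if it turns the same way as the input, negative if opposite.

Stage 1 [91T→41T]: ω = 3485.0000×91/41 = 7735.0000 rpm, dir flips to −; running = −7735.0000
Stage 2 [73T→65T]: ω = 7735.0000×73/65 = 8687.0000 rpm, dir flips to +; running = +8687.0000
Stage 3 [71T→70T]: ω = 8687.0000×71/70 = 8811.1000 rpm, dir flips to −; running = −8811.1000
Stage 4 [70T→39T]: ω = 8811.1000×70/39 = 15814.7949 rpm, dir flips to +; running = +15814.7949
Stage 5 [44T→44T]: ω = 15814.7949×44/44 = 15814.7949 rpm, dir flips to −; running = −15814.7949

-15814.7949 rpm (opposite to input, |ω| = 15814.7949 rpm)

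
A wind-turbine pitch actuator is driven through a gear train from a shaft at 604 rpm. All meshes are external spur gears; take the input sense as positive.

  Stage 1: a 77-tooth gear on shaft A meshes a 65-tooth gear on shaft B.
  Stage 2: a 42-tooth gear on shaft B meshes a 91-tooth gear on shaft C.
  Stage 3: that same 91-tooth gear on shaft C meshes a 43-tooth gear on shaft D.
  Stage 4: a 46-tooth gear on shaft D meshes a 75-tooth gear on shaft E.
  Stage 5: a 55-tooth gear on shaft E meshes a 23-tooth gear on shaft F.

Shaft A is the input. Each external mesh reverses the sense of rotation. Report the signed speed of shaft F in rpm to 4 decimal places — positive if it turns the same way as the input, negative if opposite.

-1025.0064 rpm (opposite to input, |ω| = 1025.0064 rpm)

Stage 1 [77T→65T]: ω = 604.0000×77/65 = 715.5077 rpm, dir flips to −; running = −715.5077
Stage 2 [42T→91T]: ω = 715.5077×42/91 = 330.2343 rpm, dir flips to +; running = +330.2343
Stage 3 [91T→43T]: ω = 330.2343×91/43 = 698.8680 rpm, dir flips to −; running = −698.8680
Stage 4 [46T→75T]: ω = 698.8680×46/75 = 428.6390 rpm, dir flips to +; running = +428.6390
Stage 5 [55T→23T]: ω = 428.6390×55/23 = 1025.0064 rpm, dir flips to −; running = −1025.0064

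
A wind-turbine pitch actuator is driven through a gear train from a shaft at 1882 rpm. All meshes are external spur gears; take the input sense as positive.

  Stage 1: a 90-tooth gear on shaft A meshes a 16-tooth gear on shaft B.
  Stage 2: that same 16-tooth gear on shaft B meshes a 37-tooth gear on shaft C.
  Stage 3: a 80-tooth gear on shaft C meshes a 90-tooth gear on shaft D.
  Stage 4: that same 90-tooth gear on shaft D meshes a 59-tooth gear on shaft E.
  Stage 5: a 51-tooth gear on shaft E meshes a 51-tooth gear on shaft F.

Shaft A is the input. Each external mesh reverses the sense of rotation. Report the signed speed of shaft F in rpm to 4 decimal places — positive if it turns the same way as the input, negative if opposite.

-6207.2377 rpm (opposite to input, |ω| = 6207.2377 rpm)

Stage 1 [90T→16T]: ω = 1882.0000×90/16 = 10586.2500 rpm, dir flips to −; running = −10586.2500
Stage 2 [16T→37T]: ω = 10586.2500×16/37 = 4577.8378 rpm, dir flips to +; running = +4577.8378
Stage 3 [80T→90T]: ω = 4577.8378×80/90 = 4069.1892 rpm, dir flips to −; running = −4069.1892
Stage 4 [90T→59T]: ω = 4069.1892×90/59 = 6207.2377 rpm, dir flips to +; running = +6207.2377
Stage 5 [51T→51T]: ω = 6207.2377×51/51 = 6207.2377 rpm, dir flips to −; running = −6207.2377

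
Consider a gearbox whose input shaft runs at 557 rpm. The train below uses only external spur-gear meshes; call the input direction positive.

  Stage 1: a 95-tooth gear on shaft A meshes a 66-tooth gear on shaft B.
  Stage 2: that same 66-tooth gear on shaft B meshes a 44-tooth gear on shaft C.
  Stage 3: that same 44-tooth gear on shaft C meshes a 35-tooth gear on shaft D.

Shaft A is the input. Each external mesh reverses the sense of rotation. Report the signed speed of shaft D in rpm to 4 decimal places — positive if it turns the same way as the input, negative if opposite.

Stage 1 [95T→66T]: ω = 557.0000×95/66 = 801.7424 rpm, dir flips to −; running = −801.7424
Stage 2 [66T→44T]: ω = 801.7424×66/44 = 1202.6136 rpm, dir flips to +; running = +1202.6136
Stage 3 [44T→35T]: ω = 1202.6136×44/35 = 1511.8571 rpm, dir flips to −; running = −1511.8571

-1511.8571 rpm (opposite to input, |ω| = 1511.8571 rpm)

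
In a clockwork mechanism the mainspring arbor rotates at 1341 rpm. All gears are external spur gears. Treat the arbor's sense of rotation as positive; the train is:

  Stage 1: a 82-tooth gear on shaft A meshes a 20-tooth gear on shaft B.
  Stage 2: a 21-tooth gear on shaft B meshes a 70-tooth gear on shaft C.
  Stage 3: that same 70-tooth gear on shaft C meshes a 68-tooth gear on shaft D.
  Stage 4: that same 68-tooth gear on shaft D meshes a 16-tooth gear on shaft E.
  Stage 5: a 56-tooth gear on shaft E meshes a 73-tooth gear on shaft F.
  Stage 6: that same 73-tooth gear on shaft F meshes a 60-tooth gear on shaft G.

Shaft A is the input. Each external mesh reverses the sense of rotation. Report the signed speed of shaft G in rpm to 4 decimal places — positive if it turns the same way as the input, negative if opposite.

+6735.1725 rpm (same as input, |ω| = 6735.1725 rpm)

Stage 1 [82T→20T]: ω = 1341.0000×82/20 = 5498.1000 rpm, dir flips to −; running = −5498.1000
Stage 2 [21T→70T]: ω = 5498.1000×21/70 = 1649.4300 rpm, dir flips to +; running = +1649.4300
Stage 3 [70T→68T]: ω = 1649.4300×70/68 = 1697.9426 rpm, dir flips to −; running = −1697.9426
Stage 4 [68T→16T]: ω = 1697.9426×68/16 = 7216.2563 rpm, dir flips to +; running = +7216.2563
Stage 5 [56T→73T]: ω = 7216.2563×56/73 = 5535.7582 rpm, dir flips to −; running = −5535.7582
Stage 6 [73T→60T]: ω = 5535.7582×73/60 = 6735.1725 rpm, dir flips to +; running = +6735.1725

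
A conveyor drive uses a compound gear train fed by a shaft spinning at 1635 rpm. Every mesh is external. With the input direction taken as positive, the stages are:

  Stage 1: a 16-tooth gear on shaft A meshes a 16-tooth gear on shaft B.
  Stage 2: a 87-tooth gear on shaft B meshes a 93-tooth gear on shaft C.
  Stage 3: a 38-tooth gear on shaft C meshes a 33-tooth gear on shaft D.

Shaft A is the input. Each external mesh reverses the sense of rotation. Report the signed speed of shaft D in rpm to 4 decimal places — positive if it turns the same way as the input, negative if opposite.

Stage 1 [16T→16T]: ω = 1635.0000×16/16 = 1635.0000 rpm, dir flips to −; running = −1635.0000
Stage 2 [87T→93T]: ω = 1635.0000×87/93 = 1529.5161 rpm, dir flips to +; running = +1529.5161
Stage 3 [38T→33T]: ω = 1529.5161×38/33 = 1761.2610 rpm, dir flips to −; running = −1761.2610

-1761.2610 rpm (opposite to input, |ω| = 1761.2610 rpm)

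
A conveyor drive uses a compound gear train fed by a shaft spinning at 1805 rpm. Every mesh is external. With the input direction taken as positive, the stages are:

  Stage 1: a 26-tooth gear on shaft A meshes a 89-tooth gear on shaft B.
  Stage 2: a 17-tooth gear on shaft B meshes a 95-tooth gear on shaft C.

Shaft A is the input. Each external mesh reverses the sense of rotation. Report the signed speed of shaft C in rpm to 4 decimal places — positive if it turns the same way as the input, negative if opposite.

+94.3596 rpm (same as input, |ω| = 94.3596 rpm)

Stage 1 [26T→89T]: ω = 1805.0000×26/89 = 527.3034 rpm, dir flips to −; running = −527.3034
Stage 2 [17T→95T]: ω = 527.3034×17/95 = 94.3596 rpm, dir flips to +; running = +94.3596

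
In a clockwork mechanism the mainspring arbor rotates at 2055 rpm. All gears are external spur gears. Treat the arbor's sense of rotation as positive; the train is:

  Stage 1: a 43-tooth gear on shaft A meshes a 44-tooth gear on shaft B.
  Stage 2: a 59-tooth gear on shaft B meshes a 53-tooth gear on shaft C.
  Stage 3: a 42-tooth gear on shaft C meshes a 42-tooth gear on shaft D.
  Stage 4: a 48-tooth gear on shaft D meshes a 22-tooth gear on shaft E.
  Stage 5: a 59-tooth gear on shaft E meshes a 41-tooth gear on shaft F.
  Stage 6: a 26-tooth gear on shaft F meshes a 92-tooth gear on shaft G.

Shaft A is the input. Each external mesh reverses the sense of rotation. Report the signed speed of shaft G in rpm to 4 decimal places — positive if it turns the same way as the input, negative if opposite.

+1983.6999 rpm (same as input, |ω| = 1983.6999 rpm)

Stage 1 [43T→44T]: ω = 2055.0000×43/44 = 2008.2955 rpm, dir flips to −; running = −2008.2955
Stage 2 [59T→53T]: ω = 2008.2955×59/53 = 2235.6497 rpm, dir flips to +; running = +2235.6497
Stage 3 [42T→42T]: ω = 2235.6497×42/42 = 2235.6497 rpm, dir flips to −; running = −2235.6497
Stage 4 [48T→22T]: ω = 2235.6497×48/22 = 4877.7811 rpm, dir flips to +; running = +4877.7811
Stage 5 [59T→41T]: ω = 4877.7811×59/41 = 7019.2459 rpm, dir flips to −; running = −7019.2459
Stage 6 [26T→92T]: ω = 7019.2459×26/92 = 1983.6999 rpm, dir flips to +; running = +1983.6999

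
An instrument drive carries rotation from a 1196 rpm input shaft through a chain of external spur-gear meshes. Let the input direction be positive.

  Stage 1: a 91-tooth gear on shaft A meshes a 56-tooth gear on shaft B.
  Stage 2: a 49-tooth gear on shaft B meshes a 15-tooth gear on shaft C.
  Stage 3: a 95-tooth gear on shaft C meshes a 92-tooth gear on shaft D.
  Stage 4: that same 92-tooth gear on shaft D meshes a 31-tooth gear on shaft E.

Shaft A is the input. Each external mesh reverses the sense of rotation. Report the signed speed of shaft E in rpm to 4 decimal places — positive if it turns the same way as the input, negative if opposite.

Stage 1 [91T→56T]: ω = 1196.0000×91/56 = 1943.5000 rpm, dir flips to −; running = −1943.5000
Stage 2 [49T→15T]: ω = 1943.5000×49/15 = 6348.7667 rpm, dir flips to +; running = +6348.7667
Stage 3 [95T→92T]: ω = 6348.7667×95/92 = 6555.7917 rpm, dir flips to −; running = −6555.7917
Stage 4 [92T→31T]: ω = 6555.7917×92/31 = 19455.8978 rpm, dir flips to +; running = +19455.8978

+19455.8978 rpm (same as input, |ω| = 19455.8978 rpm)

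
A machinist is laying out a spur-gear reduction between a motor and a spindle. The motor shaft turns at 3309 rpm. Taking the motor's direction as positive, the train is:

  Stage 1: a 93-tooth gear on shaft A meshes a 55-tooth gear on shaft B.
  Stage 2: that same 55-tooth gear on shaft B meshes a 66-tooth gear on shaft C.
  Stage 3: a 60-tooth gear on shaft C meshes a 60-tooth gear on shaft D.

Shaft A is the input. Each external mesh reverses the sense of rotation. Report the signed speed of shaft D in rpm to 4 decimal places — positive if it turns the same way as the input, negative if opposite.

Stage 1 [93T→55T]: ω = 3309.0000×93/55 = 5595.2182 rpm, dir flips to −; running = −5595.2182
Stage 2 [55T→66T]: ω = 5595.2182×55/66 = 4662.6818 rpm, dir flips to +; running = +4662.6818
Stage 3 [60T→60T]: ω = 4662.6818×60/60 = 4662.6818 rpm, dir flips to −; running = −4662.6818

-4662.6818 rpm (opposite to input, |ω| = 4662.6818 rpm)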